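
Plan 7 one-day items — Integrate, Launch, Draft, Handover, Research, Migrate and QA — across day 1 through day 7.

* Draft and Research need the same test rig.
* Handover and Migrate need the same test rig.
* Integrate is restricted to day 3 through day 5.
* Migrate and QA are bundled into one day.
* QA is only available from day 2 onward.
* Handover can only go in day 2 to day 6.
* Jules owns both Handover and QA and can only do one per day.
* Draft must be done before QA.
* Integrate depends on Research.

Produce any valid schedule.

Handover in day 2; Migrate in day 3; Launch in day 1; Draft in day 1; QA in day 3; Integrate in day 3; Research in day 2

Checking: Research(day 2) before Integrate(day 3); Draft(day 1) before QA(day 3); Handover(day 2) != Migrate(day 3); Handover(day 2) != QA(day 3); Draft(day 1) != Research(day 2); Migrate = QA = day 3; Handover=day 2 in [day 2,day 6]; QA=day 3 in [day 2,day 7]; Integrate=day 3 in [day 3,day 5].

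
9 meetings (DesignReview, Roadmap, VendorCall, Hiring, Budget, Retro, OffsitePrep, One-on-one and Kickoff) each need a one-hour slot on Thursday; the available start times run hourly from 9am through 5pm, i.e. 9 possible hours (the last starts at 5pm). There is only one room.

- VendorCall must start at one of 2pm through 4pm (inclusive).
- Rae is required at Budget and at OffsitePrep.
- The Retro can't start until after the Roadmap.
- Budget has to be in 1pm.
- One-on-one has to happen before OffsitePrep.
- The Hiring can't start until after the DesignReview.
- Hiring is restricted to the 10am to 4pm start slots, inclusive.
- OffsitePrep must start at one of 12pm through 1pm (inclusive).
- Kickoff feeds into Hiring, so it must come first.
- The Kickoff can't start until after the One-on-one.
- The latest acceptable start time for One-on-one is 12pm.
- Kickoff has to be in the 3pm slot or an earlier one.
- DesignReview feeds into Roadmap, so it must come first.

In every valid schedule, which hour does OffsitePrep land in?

OffsitePrep's window is 12pm–1pm.
Budget is fixed at 1pm, and OffsitePrep can't share a hour with Budget.
So OffsitePrep must be 12pm.

12pm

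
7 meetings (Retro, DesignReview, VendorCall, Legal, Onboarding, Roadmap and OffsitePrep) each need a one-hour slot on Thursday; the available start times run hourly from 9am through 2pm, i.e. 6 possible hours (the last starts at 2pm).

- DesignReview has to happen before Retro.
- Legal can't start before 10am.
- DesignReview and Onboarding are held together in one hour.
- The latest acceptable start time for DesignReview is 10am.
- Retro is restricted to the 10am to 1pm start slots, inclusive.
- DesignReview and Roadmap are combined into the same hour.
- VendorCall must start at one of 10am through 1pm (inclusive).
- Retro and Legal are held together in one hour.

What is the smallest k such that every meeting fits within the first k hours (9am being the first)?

2

The precedence chain requires at least 2 distinct hours.
2 works (last occupied hour: 10am): for example OffsitePrep -> 9am; VendorCall -> 10am; Legal -> 10am; Roadmap -> 9am; Onboarding -> 9am; DesignReview -> 9am; Retro -> 10am.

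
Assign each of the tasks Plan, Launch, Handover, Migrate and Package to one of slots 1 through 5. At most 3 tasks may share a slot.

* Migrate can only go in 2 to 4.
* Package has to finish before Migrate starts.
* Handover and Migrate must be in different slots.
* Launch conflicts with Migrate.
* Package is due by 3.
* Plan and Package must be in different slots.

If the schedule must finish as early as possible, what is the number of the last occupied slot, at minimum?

The precedence chain requires at least 2 distinct slots.
With at most 3 per slot and 5 tasks, at least 2 slots are needed.
2 works (last occupied slot: 2): for example Plan=2; Launch=1; Package=1; Handover=1; Migrate=2.

2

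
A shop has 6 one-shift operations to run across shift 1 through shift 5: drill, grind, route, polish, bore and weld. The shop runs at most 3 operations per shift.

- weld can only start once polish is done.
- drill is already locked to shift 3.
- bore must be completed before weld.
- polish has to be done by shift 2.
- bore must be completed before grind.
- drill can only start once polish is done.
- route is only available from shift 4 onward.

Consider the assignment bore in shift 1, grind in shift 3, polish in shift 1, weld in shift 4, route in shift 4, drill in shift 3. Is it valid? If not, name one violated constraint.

Yes, all constraints hold

weld can only start once polish is done — holds.
The shop runs at most 3 operations per shift — holds.
bore must be completed before grind — holds.
route is only available from shift 4 onward — holds.
polish has to be done by shift 2 — holds.
drill can only start once polish is done — holds.
drill is already locked to shift 3 — holds.
bore must be completed before weld — holds.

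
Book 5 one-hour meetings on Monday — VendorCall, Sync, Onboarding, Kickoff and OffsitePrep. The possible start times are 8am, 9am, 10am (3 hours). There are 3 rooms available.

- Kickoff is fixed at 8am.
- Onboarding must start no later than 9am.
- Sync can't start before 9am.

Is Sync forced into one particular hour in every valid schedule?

No

Sync can be 9am (e.g. VendorCall -> 8am, Onboarding -> 8am, Sync -> 9am, OffsitePrep -> 9am, Kickoff -> 8am) or 10am (e.g. VendorCall=8am, Onboarding=8am, Kickoff=8am, OffsitePrep=9am, Sync=10am).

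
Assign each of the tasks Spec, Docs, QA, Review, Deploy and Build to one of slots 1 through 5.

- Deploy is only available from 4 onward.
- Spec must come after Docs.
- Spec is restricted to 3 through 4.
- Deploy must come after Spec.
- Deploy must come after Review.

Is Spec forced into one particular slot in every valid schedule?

No

Spec can be 3 (e.g. Review in 1; Build in 1; Spec in 3; Docs in 1; QA in 1; Deploy in 4) or 4 (e.g. Build in 1; Review in 1; Spec in 4; Deploy in 5; QA in 1; Docs in 1).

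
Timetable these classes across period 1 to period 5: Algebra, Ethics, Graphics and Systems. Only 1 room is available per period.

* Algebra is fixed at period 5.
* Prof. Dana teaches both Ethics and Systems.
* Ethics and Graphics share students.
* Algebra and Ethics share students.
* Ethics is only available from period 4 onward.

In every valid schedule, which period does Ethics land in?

Ethics's window is period 4–period 5.
Algebra is fixed at period 5, and Ethics can't share a period with Algebra.
So Ethics must be period 4.

period 4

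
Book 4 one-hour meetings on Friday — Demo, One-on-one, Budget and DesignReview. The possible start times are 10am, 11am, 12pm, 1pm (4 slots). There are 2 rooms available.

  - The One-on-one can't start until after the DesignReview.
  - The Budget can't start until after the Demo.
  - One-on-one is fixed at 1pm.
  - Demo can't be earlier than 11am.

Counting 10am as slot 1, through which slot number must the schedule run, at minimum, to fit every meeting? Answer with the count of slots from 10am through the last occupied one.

4

The precedence chain requires at least 2 distinct slots.
With at most 2 per slot and 4 meetings, at least 2 slots are needed.
One-on-one can't be placed before 1pm — that is slot 4 counting from 10am — so the schedule must run through at least 4 slots.
4 works (last occupied slot: 1pm): for example Budget=12pm, DesignReview=10am, One-on-one=1pm, Demo=11am.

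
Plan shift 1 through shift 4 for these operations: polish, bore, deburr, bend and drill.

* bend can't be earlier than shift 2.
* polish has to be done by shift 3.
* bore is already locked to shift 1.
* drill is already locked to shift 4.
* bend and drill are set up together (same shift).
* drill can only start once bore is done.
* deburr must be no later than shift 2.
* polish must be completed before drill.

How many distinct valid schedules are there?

6

Splitting on polish: it can be shift 1 (2), shift 2 (2), shift 3 (2). Listing each branch's schedules as (bore, deburr, bend, drill) by shift number:
polish=shift 1: (1,1,4,4) (1,2,4,4) — 2.
polish=shift 2: (1,1,4,4) (1,2,4,4) — 2.
polish=shift 3: (1,1,4,4) (1,2,4,4) — 2.
Summing: 2 + 2 + 2 = 6.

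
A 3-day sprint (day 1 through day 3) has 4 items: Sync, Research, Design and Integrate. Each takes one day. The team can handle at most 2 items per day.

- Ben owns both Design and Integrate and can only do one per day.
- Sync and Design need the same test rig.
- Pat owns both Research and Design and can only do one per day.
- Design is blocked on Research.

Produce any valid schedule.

Research -> day 1; Integrate -> day 3; Design -> day 2; Sync -> day 1

Checking: Research(day 1) before Design(day 2); Design(day 2) != Integrate(day 3); Sync(day 1) != Design(day 2); Research(day 1) != Design(day 2); max 2 per day (cap 2).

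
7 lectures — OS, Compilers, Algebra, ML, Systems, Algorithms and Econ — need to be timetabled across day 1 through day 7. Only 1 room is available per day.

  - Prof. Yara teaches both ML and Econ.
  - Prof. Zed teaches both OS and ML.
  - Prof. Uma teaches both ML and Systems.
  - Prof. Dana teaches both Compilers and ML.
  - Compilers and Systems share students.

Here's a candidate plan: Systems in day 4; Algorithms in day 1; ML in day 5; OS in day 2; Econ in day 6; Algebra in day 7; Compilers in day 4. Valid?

Prof. Yara teaches both ML and Econ — holds.
Prof. Zed teaches both OS and ML — holds.
Compilers and Systems share students — violated.
Prof. Dana teaches both Compilers and ML — holds.
Prof. Uma teaches both ML and Systems — holds.
Only 1 room is available per day — violated.

No. Compilers and Systems share students is not satisfied.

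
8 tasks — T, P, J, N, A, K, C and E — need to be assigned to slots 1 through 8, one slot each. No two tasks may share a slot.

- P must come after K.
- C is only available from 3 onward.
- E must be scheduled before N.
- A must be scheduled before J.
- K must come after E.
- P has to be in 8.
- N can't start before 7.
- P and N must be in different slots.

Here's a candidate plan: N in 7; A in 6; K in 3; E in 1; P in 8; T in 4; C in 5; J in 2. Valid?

No. A must be scheduled before J is not satisfied.

A must be scheduled before J — violated.
N can't start before 7 — holds.
P must come after K — holds.
P has to be in 8 — holds.
E must be scheduled before N — holds.
No two tasks may share a slot — holds.
P and N must be in different slots — holds.
K must come after E — holds.
C is only available from 3 onward — holds.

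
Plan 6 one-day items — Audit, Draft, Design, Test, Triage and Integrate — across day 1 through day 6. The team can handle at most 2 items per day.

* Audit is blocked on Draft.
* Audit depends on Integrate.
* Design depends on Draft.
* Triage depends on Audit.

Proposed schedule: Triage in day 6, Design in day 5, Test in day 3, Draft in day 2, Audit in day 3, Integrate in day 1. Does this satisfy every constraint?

Yes, all constraints hold

Design depends on Draft — holds.
Audit depends on Integrate — holds.
Audit is blocked on Draft — holds.
The team can handle at most 2 items per day — holds.
Triage depends on Audit — holds.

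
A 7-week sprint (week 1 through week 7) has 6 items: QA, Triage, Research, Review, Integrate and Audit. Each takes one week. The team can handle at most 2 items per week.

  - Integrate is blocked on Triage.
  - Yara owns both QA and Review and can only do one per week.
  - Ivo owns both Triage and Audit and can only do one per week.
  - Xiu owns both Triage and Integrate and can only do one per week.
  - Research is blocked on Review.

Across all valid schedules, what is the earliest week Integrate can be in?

week 2

Precedence pushes Integrate to at least week 2.
Integrate at week 2 is achievable: Triage -> week 1; Review -> week 1; Integrate -> week 2; QA -> week 3; Audit -> week 3; Research -> week 2.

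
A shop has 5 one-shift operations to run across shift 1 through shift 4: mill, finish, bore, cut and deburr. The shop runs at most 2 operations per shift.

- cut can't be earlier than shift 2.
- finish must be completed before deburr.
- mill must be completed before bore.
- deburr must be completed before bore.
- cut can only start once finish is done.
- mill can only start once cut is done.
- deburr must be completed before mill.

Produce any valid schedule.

cut=shift 2; finish=shift 1; mill=shift 3; deburr=shift 2; bore=shift 4

Checking: mill(shift 3) before bore(shift 4); deburr(shift 2) before bore(shift 4); deburr(shift 2) before mill(shift 3); finish(shift 1) before cut(shift 2); cut(shift 2) before mill(shift 3); finish(shift 1) before deburr(shift 2); cut=shift 2 in [shift 2,shift 4]; max 2 per shift (cap 2).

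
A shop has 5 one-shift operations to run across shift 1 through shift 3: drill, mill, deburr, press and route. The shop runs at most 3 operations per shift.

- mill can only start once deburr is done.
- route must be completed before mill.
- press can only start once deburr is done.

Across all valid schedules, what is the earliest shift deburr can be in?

shift 1

Downstream work caps deburr at shift 2.
deburr at shift 1 is achievable: drill in shift 1; route in shift 1; press in shift 2; mill in shift 2; deburr in shift 1.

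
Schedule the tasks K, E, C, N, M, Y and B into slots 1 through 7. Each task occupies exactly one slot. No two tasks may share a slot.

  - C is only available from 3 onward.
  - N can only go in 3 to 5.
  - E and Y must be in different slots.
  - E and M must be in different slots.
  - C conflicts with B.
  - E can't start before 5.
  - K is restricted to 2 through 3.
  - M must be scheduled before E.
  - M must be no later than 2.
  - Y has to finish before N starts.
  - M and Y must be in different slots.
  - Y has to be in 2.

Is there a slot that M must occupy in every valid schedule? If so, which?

1

M's window is 1–2.
Y is fixed at 2, and M can't share a slot with Y.
So M must be 1.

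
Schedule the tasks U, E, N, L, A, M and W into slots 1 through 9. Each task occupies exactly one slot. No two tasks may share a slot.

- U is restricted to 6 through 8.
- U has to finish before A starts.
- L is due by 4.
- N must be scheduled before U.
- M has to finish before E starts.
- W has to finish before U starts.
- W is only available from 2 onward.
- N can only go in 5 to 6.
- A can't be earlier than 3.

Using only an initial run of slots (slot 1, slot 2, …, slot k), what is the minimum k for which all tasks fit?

The precedence chain requires at least 3 distinct slots.
With at most 1 per slot and 7 tasks, at least 7 slots are needed.
Propagating the time windows through the other constraints, A can't land before 7, so the schedule must run through at least slot 7.
7 works (last occupied slot: 7): for example M in 3; A in 7; E in 4; N in 5; U in 6; L in 1; W in 2.

7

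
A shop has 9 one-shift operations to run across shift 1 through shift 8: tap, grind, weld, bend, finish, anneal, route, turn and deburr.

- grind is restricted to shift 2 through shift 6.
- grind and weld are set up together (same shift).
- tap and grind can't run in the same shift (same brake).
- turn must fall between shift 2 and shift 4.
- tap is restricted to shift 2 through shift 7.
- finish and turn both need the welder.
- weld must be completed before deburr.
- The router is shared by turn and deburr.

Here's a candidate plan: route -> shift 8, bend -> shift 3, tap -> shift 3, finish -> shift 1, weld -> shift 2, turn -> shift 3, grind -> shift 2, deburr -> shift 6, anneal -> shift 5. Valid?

tap and grind can't run in the same shift (same brake) — holds.
grind is restricted to shift 2 through shift 6 — holds.
finish and turn both need the welder — holds.
grind and weld are set up together (same shift) — holds.
tap is restricted to shift 2 through shift 7 — holds.
The router is shared by turn and deburr — holds.
weld must be completed before deburr — holds.
turn must fall between shift 2 and shift 4 — holds.

Yes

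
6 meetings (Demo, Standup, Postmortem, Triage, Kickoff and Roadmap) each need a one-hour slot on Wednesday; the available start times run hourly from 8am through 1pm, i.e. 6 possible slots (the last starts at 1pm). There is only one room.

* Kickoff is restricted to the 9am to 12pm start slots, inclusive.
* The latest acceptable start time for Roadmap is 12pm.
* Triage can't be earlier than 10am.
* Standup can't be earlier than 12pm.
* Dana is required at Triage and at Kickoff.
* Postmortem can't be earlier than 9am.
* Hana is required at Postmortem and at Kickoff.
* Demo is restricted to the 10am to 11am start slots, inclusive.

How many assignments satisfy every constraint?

Splitting on Demo: it can be 10am (7), 11am (7). Listing each branch's schedules as (Standup, Postmortem, Triage, Kickoff, Roadmap):
Demo=10am: (12pm,9am,1pm,11am,8am) (12pm,11am,1pm,9am,8am) (12pm,1pm,11am,9am,8am) (1pm,9am,11am,12pm,8am) (1pm,9am,12pm,11am,8am) (1pm,11am,12pm,9am,8am) (1pm,12pm,11am,9am,8am) — 7.
Demo=11am: (12pm,9am,1pm,10am,8am) (12pm,10am,1pm,9am,8am) (12pm,1pm,10am,9am,8am) (1pm,9am,10am,12pm,8am) (1pm,9am,12pm,10am,8am) (1pm,10am,12pm,9am,8am) (1pm,12pm,10am,9am,8am) — 7.
Summing: 7 + 7 = 14.

14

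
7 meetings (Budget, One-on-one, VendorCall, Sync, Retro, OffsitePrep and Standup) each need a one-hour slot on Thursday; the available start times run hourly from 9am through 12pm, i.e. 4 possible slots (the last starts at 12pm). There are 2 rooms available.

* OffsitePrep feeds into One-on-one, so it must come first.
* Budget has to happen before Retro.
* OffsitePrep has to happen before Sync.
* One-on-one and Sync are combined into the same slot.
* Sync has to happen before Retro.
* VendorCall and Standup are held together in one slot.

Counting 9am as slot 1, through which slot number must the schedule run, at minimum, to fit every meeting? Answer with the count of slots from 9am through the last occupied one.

4 slots

The precedence chain requires at least 3 distinct slots.
With at most 2 per slot and 7 meetings, at least 4 slots are needed.
4 works (last occupied slot: 12pm): for example One-on-one in 10am; OffsitePrep in 9am; Standup in 12pm; VendorCall in 12pm; Sync in 10am; Budget in 9am; Retro in 11am.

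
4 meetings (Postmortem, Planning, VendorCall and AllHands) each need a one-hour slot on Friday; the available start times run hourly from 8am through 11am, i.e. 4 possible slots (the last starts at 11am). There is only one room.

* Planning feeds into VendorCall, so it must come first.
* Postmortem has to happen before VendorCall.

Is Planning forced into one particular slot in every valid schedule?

No

Planning can be 8am (e.g. Planning=8am, Postmortem=9am, VendorCall=10am, AllHands=11am) or 9am (e.g. Postmortem=8am, Planning=9am, VendorCall=10am, AllHands=11am).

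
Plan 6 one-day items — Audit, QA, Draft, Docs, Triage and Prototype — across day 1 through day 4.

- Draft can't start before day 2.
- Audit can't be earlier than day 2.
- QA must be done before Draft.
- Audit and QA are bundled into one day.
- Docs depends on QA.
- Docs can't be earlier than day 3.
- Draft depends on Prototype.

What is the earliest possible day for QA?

QA must be in the same day as Audit, which can't be before day 2, so QA is at least day 2; downstream work caps QA at day 3.
QA at day 2 is achievable: Prototype in day 1, Draft in day 3, Docs in day 3, Audit in day 2, Triage in day 1, QA in day 2.

day 2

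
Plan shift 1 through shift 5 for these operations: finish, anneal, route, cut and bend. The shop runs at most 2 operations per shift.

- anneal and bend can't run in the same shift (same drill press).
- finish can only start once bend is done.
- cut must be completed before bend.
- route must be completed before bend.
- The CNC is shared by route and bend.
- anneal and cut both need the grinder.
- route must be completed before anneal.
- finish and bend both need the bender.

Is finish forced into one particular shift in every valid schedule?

No

finish can be shift 3 (e.g. finish in shift 3, bend in shift 2, cut in shift 1, route in shift 1, anneal in shift 3) or shift 4 (e.g. bend=shift 2; anneal=shift 3; finish=shift 4; cut=shift 1; route=shift 1).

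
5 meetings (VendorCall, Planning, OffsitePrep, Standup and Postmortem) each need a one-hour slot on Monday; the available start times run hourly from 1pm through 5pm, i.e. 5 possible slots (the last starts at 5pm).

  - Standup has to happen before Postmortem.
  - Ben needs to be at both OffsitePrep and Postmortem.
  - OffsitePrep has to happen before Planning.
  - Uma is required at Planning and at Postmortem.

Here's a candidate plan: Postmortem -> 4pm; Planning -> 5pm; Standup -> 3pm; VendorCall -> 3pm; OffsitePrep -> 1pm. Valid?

Valid

Standup has to happen before Postmortem — holds.
Ben needs to be at both OffsitePrep and Postmortem — holds.
Uma is required at Planning and at Postmortem — holds.
OffsitePrep has to happen before Planning — holds.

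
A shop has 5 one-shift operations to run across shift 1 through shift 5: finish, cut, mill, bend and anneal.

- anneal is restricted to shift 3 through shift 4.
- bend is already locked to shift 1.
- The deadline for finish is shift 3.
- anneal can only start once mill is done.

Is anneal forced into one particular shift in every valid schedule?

No

anneal can be shift 3 (e.g. anneal=shift 3; cut=shift 1; finish=shift 1; bend=shift 1; mill=shift 1) or shift 4 (e.g. cut=shift 1, finish=shift 1, bend=shift 1, mill=shift 1, anneal=shift 4).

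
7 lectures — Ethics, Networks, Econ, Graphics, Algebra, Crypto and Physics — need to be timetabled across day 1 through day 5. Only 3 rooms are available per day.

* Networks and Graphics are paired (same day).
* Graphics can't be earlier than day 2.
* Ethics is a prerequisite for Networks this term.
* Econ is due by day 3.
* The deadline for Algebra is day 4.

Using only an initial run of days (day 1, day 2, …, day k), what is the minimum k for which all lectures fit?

3

The precedence chain requires at least 2 distinct days.
With at most 3 per day and 7 lectures, at least 3 days are needed.
3 works (last occupied day: day 3): for example Ethics -> day 1; Algebra -> day 1; Crypto -> day 2; Networks -> day 2; Econ -> day 1; Graphics -> day 2; Physics -> day 3.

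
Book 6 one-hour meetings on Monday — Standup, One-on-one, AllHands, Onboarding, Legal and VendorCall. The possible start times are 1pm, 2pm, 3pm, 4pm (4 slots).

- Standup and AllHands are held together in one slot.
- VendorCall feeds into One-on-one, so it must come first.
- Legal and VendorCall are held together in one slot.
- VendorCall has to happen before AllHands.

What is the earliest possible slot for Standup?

Standup must be in the same slot as AllHands, which can't be before 2pm, so Standup is at least 2pm.
Standup at 2pm is achievable: VendorCall in 1pm, Onboarding in 1pm, AllHands in 2pm, Standup in 2pm, One-on-one in 2pm, Legal in 1pm.

2pm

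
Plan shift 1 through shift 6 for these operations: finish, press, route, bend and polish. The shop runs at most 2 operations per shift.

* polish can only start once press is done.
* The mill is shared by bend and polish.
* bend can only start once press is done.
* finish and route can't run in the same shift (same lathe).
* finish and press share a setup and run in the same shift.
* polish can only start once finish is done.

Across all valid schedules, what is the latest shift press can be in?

shift 4

Downstream work caps press at shift 5.
press at shift 4 is achievable: polish in shift 5; bend in shift 6; press in shift 4; finish in shift 4; route in shift 1.
Nothing later works — the conflict and capacity constraints rule out every shift after shift 4.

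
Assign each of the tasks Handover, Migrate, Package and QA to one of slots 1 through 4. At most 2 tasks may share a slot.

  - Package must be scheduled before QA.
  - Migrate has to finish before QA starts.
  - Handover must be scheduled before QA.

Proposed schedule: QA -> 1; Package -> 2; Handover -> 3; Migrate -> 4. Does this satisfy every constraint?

Handover must be scheduled before QA — violated.
At most 2 tasks may share a slot — holds.
Migrate has to finish before QA starts — violated.
Package must be scheduled before QA — violated.

No — it violates: Migrate has to finish before QA starts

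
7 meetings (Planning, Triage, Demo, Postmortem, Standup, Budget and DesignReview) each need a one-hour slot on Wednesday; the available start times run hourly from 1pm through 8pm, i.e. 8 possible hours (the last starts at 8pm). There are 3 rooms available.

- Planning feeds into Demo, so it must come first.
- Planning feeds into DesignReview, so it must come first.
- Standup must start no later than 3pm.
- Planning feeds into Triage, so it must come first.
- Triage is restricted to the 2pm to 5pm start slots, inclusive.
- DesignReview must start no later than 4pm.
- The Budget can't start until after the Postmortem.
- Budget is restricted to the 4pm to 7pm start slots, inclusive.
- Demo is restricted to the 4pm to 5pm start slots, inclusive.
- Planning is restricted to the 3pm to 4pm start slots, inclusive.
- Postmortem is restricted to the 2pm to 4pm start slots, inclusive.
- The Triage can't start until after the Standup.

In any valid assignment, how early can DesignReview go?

4pm

Precedence pushes DesignReview to at least 4pm; DesignReview's own window allows nothing later than 4pm.
DesignReview at 4pm is achievable: Triage in 4pm; DesignReview in 4pm; Postmortem in 2pm; Standup in 1pm; Budget in 5pm; Demo in 4pm; Planning in 3pm.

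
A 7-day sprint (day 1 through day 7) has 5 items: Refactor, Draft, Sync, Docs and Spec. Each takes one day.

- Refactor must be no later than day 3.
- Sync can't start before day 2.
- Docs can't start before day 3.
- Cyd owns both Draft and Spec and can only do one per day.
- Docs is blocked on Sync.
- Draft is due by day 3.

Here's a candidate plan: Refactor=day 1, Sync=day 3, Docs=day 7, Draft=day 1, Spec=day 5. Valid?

Yes, all constraints hold

Docs can't start before day 3 — holds.
Draft is due by day 3 — holds.
Sync can't start before day 2 — holds.
Docs is blocked on Sync — holds.
Refactor must be no later than day 3 — holds.
Cyd owns both Draft and Spec and can only do one per day — holds.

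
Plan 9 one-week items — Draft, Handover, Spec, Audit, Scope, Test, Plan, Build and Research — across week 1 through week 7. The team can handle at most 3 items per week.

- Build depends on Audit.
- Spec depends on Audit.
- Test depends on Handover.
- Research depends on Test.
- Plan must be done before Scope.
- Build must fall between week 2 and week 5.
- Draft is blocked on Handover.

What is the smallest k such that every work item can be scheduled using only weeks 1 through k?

The precedence chain requires at least 3 distinct weeks.
With at most 3 per week and 9 work items, at least 3 weeks are needed.
3 works (last occupied week: week 3): for example Draft in week 2, Research in week 3, Build in week 2, Handover in week 1, Plan in week 1, Spec in week 3, Test in week 2, Scope in week 3, Audit in week 1.

3 weeks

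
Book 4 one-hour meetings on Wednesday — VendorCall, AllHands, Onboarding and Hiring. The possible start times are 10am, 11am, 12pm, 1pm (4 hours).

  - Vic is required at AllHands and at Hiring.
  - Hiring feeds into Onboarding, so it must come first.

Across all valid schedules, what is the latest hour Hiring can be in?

12pm

Downstream work caps Hiring at 12pm.
Hiring at 12pm is achievable: Onboarding=1pm; AllHands=10am; VendorCall=10am; Hiring=12pm.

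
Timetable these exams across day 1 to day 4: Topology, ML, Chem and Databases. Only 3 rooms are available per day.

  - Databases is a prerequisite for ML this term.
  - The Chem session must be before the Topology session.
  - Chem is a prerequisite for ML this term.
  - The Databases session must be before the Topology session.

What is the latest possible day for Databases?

Downstream work caps Databases at day 3.
Databases at day 3 is achievable: Databases -> day 3; ML -> day 4; Topology -> day 4; Chem -> day 1.

day 3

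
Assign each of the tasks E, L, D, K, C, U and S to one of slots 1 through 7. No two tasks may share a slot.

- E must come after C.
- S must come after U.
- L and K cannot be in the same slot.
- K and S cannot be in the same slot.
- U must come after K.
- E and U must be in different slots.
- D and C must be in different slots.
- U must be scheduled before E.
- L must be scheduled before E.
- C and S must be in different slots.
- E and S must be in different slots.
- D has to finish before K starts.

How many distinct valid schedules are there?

50

Splitting on E: it can be 6 (20), 7 (30). Listing each branch's schedules as (L, D, K, C, U, S):
E=6: (1,2,3,4,5,7) (1,2,3,5,4,7) (1,2,4,3,5,7) (1,3,4,2,5,7) (2,1,3,4,5,7) (2,1,3,5,4,7) (2,1,4,3,5,7) (2,3,4,1,5,7) (3,1,2,4,5,7) (3,1,2,5,4,7) (3,1,4,2,5,7) (3,2,4,1,5,7) (4,1,2,3,5,7) (4,1,2,5,3,7) (4,1,3,2,5,7) (4,2,3,1,5,7) (5,1,2,3,4,7) (5,1,2,4,3,7) (5,1,3,2,4,7) (5,2,3,1,4,7) — 20.
E=7: (1,2,3,4,5,6) (1,2,3,5,4,6) (1,2,3,6,4,5) (1,2,4,3,5,6) (1,3,4,2,5,6) (2,1,3,4,5,6) (2,1,3,5,4,6) (2,1,3,6,4,5) (2,1,4,3,5,6) (2,3,4,1,5,6) (3,1,2,4,5,6) (3,1,2,5,4,6) (3,1,2,6,4,5) (3,1,4,2,5,6) (3,2,4,1,5,6) (4,1,2,3,5,6) (4,1,2,5,3,6) (4,1,2,6,3,5) (4,1,3,2,5,6) (4,2,3,1,5,6) (5,1,2,3,4,6) (5,1,2,4,3,6) (5,1,2,6,3,4) (5,1,3,2,4,6) (5,2,3,1,4,6) (6,1,2,3,4,5) (6,1,2,4,3,5) (6,1,2,5,3,4) (6,1,3,2,4,5) (6,2,3,1,4,5) — 30.
Summing: 20 + 30 = 50.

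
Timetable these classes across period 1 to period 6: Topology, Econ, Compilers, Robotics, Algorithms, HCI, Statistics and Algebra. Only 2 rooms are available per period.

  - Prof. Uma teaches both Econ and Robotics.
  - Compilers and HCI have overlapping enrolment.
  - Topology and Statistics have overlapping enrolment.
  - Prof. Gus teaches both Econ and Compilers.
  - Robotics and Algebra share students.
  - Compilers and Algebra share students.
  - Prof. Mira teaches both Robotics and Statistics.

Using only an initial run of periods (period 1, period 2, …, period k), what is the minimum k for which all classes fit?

With at most 2 per period and 8 classes, at least 4 periods are needed.
4 works (last occupied period: period 4): for example Econ in period 1, Algorithms in period 3, Robotics in period 2, Topology in period 1, Statistics in period 4, Algebra in period 4, HCI in period 3, Compilers in period 2.

4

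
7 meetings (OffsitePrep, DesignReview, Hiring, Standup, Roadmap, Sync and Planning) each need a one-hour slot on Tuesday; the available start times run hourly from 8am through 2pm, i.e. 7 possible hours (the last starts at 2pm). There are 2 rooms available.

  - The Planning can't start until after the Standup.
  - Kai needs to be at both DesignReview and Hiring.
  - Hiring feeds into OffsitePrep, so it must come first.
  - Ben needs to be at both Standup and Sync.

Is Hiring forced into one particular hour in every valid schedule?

No

Hiring can be 8am (e.g. Sync -> 11am; Standup -> 8am; Planning -> 9am; Hiring -> 8am; DesignReview -> 10am; OffsitePrep -> 9am; Roadmap -> 10am) or 9am (e.g. Standup=8am; DesignReview=8am; Roadmap=10am; Hiring=9am; Sync=11am; OffsitePrep=10am; Planning=9am).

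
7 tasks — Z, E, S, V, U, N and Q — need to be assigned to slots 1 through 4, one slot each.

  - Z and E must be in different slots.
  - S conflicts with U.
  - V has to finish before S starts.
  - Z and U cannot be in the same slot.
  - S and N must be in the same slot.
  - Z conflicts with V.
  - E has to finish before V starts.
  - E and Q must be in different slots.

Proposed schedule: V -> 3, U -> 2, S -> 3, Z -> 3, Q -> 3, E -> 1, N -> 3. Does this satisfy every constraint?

No. Z conflicts with V is not satisfied.

S and N must be in the same slot — holds.
Z and U cannot be in the same slot — holds.
E and Q must be in different slots — holds.
V has to finish before S starts — violated.
Z and E must be in different slots — holds.
S conflicts with U — holds.
E has to finish before V starts — holds.
Z conflicts with V — violated.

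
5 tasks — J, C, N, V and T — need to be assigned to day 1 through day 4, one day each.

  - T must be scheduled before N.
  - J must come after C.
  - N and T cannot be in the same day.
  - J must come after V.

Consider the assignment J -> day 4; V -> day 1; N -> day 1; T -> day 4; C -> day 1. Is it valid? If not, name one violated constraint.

N and T cannot be in the same day — holds.
J must come after V — holds.
J must come after C — holds.
T must be scheduled before N — violated.

Invalid. T must be scheduled before N.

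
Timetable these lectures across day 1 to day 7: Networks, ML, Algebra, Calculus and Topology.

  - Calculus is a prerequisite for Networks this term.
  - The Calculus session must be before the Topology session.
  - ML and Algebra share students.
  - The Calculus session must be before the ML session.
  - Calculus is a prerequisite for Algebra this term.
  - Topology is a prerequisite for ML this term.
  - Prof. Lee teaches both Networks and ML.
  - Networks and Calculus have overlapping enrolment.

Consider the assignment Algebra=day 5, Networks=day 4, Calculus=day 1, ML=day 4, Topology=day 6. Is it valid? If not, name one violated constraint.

No — it violates: Prof. Lee teaches both Networks and ML

Prof. Lee teaches both Networks and ML — violated.
Networks and Calculus have overlapping enrolment — holds.
Calculus is a prerequisite for Algebra this term — holds.
The Calculus session must be before the ML session — holds.
The Calculus session must be before the Topology session — holds.
Topology is a prerequisite for ML this term — violated.
Calculus is a prerequisite for Networks this term — holds.
ML and Algebra share students — holds.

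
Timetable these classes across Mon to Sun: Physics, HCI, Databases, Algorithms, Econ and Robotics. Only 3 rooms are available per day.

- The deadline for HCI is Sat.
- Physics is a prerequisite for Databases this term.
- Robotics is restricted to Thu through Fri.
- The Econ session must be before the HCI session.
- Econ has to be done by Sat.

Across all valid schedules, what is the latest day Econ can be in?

Fri

Econ's own window allows nothing later than Sat; downstream work caps Econ at Fri.
Econ at Fri is achievable: Econ in Fri, Robotics in Thu, HCI in Sat, Databases in Tue, Algorithms in Mon, Physics in Mon.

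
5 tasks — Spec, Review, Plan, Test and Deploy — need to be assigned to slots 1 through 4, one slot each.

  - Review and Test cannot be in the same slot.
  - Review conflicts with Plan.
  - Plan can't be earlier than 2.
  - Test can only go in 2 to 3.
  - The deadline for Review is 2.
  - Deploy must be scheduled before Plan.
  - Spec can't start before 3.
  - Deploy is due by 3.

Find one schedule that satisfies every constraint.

Plan in 2, Spec in 3, Review in 1, Test in 2, Deploy in 1

Checking: Deploy(1) before Plan(2); Review(1) != Test(2); Review(1) != Plan(2); Review=1 in [1,2]; Plan=2 in [2,4]; Spec=3 in [3,4]; Deploy=1 in [1,3]; Test=2 in [2,3].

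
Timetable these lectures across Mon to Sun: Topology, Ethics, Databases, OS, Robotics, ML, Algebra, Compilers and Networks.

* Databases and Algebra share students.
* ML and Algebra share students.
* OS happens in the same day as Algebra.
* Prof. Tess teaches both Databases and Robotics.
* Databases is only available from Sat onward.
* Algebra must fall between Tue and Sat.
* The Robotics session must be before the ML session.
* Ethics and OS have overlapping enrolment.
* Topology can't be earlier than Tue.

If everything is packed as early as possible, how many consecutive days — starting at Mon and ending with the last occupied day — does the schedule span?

6

The precedence chain requires at least 2 distinct days.
Databases can't be placed before Sat — that is day 6 counting from Mon — so the schedule must run through at least 6 days.
6 works (last occupied day: Sat): for example Algebra -> Tue, Compilers -> Mon, ML -> Wed, Robotics -> Mon, Topology -> Tue, OS -> Tue, Ethics -> Mon, Databases -> Sat, Networks -> Mon.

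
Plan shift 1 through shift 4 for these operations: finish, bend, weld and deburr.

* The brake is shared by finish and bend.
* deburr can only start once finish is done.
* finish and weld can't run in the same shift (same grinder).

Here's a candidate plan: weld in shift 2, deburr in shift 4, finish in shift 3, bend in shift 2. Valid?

Yes

finish and weld can't run in the same shift (same grinder) — holds.
The brake is shared by finish and bend — holds.
deburr can only start once finish is done — holds.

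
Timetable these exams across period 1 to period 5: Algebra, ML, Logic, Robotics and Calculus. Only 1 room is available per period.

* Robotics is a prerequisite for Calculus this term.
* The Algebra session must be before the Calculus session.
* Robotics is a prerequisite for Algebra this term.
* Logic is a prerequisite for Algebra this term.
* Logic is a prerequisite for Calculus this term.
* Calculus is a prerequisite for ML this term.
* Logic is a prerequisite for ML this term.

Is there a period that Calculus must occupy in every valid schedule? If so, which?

Precedence pushes Calculus to at least period 3; downstream work caps Calculus at period 4.
So Calculus is pinned to period 4.

period 4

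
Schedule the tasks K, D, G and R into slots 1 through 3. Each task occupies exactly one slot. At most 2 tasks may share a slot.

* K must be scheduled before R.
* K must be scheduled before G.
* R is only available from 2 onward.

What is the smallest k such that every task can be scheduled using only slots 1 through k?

2

The precedence chain requires at least 2 distinct slots.
With at most 2 per slot and 4 tasks, at least 2 slots are needed.
2 works (last occupied slot: 2): for example D -> 1; K -> 1; G -> 2; R -> 2.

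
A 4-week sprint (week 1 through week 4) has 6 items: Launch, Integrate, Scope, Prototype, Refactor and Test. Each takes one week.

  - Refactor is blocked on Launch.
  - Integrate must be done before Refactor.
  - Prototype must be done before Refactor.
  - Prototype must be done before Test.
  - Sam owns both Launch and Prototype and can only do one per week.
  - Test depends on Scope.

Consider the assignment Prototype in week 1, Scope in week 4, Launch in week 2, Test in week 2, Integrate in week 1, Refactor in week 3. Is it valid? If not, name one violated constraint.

No. Test depends on Scope is not satisfied.

Integrate must be done before Refactor — holds.
Test depends on Scope — violated.
Sam owns both Launch and Prototype and can only do one per week — holds.
Refactor is blocked on Launch — holds.
Prototype must be done before Refactor — holds.
Prototype must be done before Test — holds.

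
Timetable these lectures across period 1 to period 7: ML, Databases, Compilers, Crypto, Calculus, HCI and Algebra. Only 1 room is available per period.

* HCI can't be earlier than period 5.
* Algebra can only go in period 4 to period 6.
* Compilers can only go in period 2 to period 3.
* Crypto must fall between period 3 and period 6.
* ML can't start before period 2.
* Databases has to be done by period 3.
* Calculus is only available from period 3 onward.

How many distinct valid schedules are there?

Splitting on Compilers: it can be period 2 (34), period 3 (10). Listing each branch's schedules as (ML, Databases, Crypto, Calculus, HCI, Algebra) by period number:
Compilers=period 2: (3,1,4,5,7,6) (3,1,4,6,7,5) (3,1,4,7,5,6) (3,1,4,7,6,5) (3,1,5,4,7,6) (3,1,5,6,7,4) (3,1,5,7,6,4) (3,1,6,4,7,5) (3,1,6,5,7,4) (3,1,6,7,5,4) (4,1,3,5,7,6) (4,1,3,6,7,5) (4,1,3,7,5,6) (4,1,3,7,6,5) (4,1,5,3,7,6) (4,1,6,3,7,5) (5,1,3,4,7,6) (5,1,3,6,7,4) (5,1,3,7,6,4) (5,1,4,3,7,6) (5,1,6,3,7,4) (6,1,3,4,7,5) (6,1,3,5,7,4) (6,1,3,7,5,4) (6,1,4,3,7,5) (6,1,5,3,7,4) (7,1,3,4,5,6) (7,1,3,4,6,5) (7,1,3,5,6,4) (7,1,3,6,5,4) (7,1,4,3,5,6) (7,1,4,3,6,5) (7,1,5,3,6,4) (7,1,6,3,5,4) — 34.
Compilers=period 3: (2,1,4,5,7,6) (2,1,4,6,7,5) (2,1,4,7,5,6) (2,1,4,7,6,5) (2,1,5,4,7,6) (2,1,5,6,7,4) (2,1,5,7,6,4) (2,1,6,4,7,5) (2,1,6,5,7,4) (2,1,6,7,5,4) — 10.
Summing: 34 + 10 = 44.

44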